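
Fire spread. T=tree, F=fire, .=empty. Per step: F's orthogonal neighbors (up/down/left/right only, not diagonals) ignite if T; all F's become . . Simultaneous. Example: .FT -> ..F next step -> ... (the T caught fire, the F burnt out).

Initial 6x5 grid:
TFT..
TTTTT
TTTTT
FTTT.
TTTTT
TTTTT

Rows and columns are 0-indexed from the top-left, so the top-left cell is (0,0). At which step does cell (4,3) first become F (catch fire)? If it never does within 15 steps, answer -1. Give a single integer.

Step 1: cell (4,3)='T' (+6 fires, +2 burnt)
Step 2: cell (4,3)='T' (+6 fires, +6 burnt)
Step 3: cell (4,3)='T' (+5 fires, +6 burnt)
Step 4: cell (4,3)='F' (+4 fires, +5 burnt)
  -> target ignites at step 4
Step 5: cell (4,3)='.' (+3 fires, +4 burnt)
Step 6: cell (4,3)='.' (+1 fires, +3 burnt)
Step 7: cell (4,3)='.' (+0 fires, +1 burnt)
  fire out at step 7

4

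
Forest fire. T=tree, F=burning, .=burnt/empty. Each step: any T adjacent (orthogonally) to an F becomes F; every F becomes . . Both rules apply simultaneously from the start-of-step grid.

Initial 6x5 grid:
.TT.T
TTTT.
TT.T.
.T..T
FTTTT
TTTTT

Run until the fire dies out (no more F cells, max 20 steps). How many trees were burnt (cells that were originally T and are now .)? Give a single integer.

Step 1: +2 fires, +1 burnt (F count now 2)
Step 2: +3 fires, +2 burnt (F count now 3)
Step 3: +3 fires, +3 burnt (F count now 3)
Step 4: +4 fires, +3 burnt (F count now 4)
Step 5: +5 fires, +4 burnt (F count now 5)
Step 6: +2 fires, +5 burnt (F count now 2)
Step 7: +1 fires, +2 burnt (F count now 1)
Step 8: +0 fires, +1 burnt (F count now 0)
Fire out after step 8
Initially T: 21, now '.': 29
Total burnt (originally-T cells now '.'): 20

Answer: 20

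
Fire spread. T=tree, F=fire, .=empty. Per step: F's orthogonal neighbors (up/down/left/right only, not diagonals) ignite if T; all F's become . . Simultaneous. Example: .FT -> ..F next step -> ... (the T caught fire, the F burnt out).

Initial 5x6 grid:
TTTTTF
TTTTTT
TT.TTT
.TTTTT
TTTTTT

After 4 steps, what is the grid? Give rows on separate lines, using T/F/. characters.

Step 1: 2 trees catch fire, 1 burn out
  TTTTF.
  TTTTTF
  TT.TTT
  .TTTTT
  TTTTTT
Step 2: 3 trees catch fire, 2 burn out
  TTTF..
  TTTTF.
  TT.TTF
  .TTTTT
  TTTTTT
Step 3: 4 trees catch fire, 3 burn out
  TTF...
  TTTF..
  TT.TF.
  .TTTTF
  TTTTTT
Step 4: 5 trees catch fire, 4 burn out
  TF....
  TTF...
  TT.F..
  .TTTF.
  TTTTTF

TF....
TTF...
TT.F..
.TTTF.
TTTTTF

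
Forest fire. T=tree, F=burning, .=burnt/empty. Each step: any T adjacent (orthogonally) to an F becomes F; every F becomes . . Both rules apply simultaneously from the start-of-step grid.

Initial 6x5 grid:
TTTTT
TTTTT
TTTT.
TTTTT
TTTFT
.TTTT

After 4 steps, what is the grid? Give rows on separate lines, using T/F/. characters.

Step 1: 4 trees catch fire, 1 burn out
  TTTTT
  TTTTT
  TTTT.
  TTTFT
  TTF.F
  .TTFT
Step 2: 6 trees catch fire, 4 burn out
  TTTTT
  TTTTT
  TTTF.
  TTF.F
  TF...
  .TF.F
Step 3: 5 trees catch fire, 6 burn out
  TTTTT
  TTTFT
  TTF..
  TF...
  F....
  .F...
Step 4: 5 trees catch fire, 5 burn out
  TTTFT
  TTF.F
  TF...
  F....
  .....
  .....

TTTFT
TTF.F
TF...
F....
.....
.....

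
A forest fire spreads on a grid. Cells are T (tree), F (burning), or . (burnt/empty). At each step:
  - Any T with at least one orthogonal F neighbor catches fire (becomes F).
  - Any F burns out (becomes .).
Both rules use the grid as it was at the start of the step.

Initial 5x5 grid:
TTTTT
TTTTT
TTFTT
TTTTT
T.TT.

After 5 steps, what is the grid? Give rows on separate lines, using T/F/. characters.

Step 1: 4 trees catch fire, 1 burn out
  TTTTT
  TTFTT
  TF.FT
  TTFTT
  T.TT.
Step 2: 8 trees catch fire, 4 burn out
  TTFTT
  TF.FT
  F...F
  TF.FT
  T.FT.
Step 3: 7 trees catch fire, 8 burn out
  TF.FT
  F...F
  .....
  F...F
  T..F.
Step 4: 3 trees catch fire, 7 burn out
  F...F
  .....
  .....
  .....
  F....
Step 5: 0 trees catch fire, 3 burn out
  .....
  .....
  .....
  .....
  .....

.....
.....
.....
.....
.....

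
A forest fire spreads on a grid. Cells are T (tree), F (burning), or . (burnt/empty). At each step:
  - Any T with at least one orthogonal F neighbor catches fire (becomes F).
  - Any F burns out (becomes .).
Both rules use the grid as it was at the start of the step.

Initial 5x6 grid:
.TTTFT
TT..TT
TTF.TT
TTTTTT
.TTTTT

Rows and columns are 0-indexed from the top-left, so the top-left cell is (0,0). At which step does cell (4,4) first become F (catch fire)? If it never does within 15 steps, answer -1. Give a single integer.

Step 1: cell (4,4)='T' (+5 fires, +2 burnt)
Step 2: cell (4,4)='T' (+8 fires, +5 burnt)
Step 3: cell (4,4)='T' (+7 fires, +8 burnt)
Step 4: cell (4,4)='F' (+2 fires, +7 burnt)
  -> target ignites at step 4
Step 5: cell (4,4)='.' (+1 fires, +2 burnt)
Step 6: cell (4,4)='.' (+0 fires, +1 burnt)
  fire out at step 6

4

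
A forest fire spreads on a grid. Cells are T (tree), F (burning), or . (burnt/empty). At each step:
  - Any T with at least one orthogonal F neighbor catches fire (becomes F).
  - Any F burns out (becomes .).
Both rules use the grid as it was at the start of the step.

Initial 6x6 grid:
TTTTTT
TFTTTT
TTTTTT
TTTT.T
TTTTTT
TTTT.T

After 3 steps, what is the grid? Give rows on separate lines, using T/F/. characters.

Step 1: 4 trees catch fire, 1 burn out
  TFTTTT
  F.FTTT
  TFTTTT
  TTTT.T
  TTTTTT
  TTTT.T
Step 2: 6 trees catch fire, 4 burn out
  F.FTTT
  ...FTT
  F.FTTT
  TFTT.T
  TTTTTT
  TTTT.T
Step 3: 6 trees catch fire, 6 burn out
  ...FTT
  ....FT
  ...FTT
  F.FT.T
  TFTTTT
  TTTT.T

...FTT
....FT
...FTT
F.FT.T
TFTTTT
TTTT.T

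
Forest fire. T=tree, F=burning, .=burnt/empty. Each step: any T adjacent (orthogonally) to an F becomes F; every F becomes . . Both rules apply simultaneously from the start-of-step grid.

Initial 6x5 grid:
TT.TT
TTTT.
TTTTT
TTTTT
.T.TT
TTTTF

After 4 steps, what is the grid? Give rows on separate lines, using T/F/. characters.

Step 1: 2 trees catch fire, 1 burn out
  TT.TT
  TTTT.
  TTTTT
  TTTTT
  .T.TF
  TTTF.
Step 2: 3 trees catch fire, 2 burn out
  TT.TT
  TTTT.
  TTTTT
  TTTTF
  .T.F.
  TTF..
Step 3: 3 trees catch fire, 3 burn out
  TT.TT
  TTTT.
  TTTTF
  TTTF.
  .T...
  TF...
Step 4: 4 trees catch fire, 3 burn out
  TT.TT
  TTTT.
  TTTF.
  TTF..
  .F...
  F....

TT.TT
TTTT.
TTTF.
TTF..
.F...
F....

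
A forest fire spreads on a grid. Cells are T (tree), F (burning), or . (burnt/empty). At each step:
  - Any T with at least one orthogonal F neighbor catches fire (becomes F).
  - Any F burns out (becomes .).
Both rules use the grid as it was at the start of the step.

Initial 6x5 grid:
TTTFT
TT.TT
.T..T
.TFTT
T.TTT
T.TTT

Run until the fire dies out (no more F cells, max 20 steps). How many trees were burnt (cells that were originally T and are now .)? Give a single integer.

Answer: 19

Derivation:
Step 1: +6 fires, +2 burnt (F count now 6)
Step 2: +6 fires, +6 burnt (F count now 6)
Step 3: +5 fires, +6 burnt (F count now 5)
Step 4: +2 fires, +5 burnt (F count now 2)
Step 5: +0 fires, +2 burnt (F count now 0)
Fire out after step 5
Initially T: 21, now '.': 28
Total burnt (originally-T cells now '.'): 19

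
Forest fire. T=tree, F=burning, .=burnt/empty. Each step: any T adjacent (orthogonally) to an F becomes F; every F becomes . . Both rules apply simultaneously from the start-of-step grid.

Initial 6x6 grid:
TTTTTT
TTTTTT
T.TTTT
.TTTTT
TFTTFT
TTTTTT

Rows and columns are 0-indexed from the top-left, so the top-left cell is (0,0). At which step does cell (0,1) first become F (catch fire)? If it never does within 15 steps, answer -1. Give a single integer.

Step 1: cell (0,1)='T' (+8 fires, +2 burnt)
Step 2: cell (0,1)='T' (+8 fires, +8 burnt)
Step 3: cell (0,1)='T' (+4 fires, +8 burnt)
Step 4: cell (0,1)='T' (+4 fires, +4 burnt)
Step 5: cell (0,1)='T' (+4 fires, +4 burnt)
Step 6: cell (0,1)='F' (+2 fires, +4 burnt)
  -> target ignites at step 6
Step 7: cell (0,1)='.' (+2 fires, +2 burnt)
Step 8: cell (0,1)='.' (+0 fires, +2 burnt)
  fire out at step 8

6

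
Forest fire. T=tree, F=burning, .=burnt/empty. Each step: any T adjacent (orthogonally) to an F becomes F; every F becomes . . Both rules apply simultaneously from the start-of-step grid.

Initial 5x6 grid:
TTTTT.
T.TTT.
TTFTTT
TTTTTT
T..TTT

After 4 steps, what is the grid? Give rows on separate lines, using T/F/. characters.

Step 1: 4 trees catch fire, 1 burn out
  TTTTT.
  T.FTT.
  TF.FTT
  TTFTTT
  T..TTT
Step 2: 6 trees catch fire, 4 burn out
  TTFTT.
  T..FT.
  F...FT
  TF.FTT
  T..TTT
Step 3: 8 trees catch fire, 6 burn out
  TF.FT.
  F...F.
  .....F
  F...FT
  T..FTT
Step 4: 5 trees catch fire, 8 burn out
  F...F.
  ......
  ......
  .....F
  F...FT

F...F.
......
......
.....F
F...FT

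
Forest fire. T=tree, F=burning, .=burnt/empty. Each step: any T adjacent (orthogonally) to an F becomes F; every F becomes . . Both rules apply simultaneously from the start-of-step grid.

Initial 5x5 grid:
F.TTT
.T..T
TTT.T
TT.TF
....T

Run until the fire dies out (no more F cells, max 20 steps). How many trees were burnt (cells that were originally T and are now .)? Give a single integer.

Answer: 7

Derivation:
Step 1: +3 fires, +2 burnt (F count now 3)
Step 2: +1 fires, +3 burnt (F count now 1)
Step 3: +1 fires, +1 burnt (F count now 1)
Step 4: +1 fires, +1 burnt (F count now 1)
Step 5: +1 fires, +1 burnt (F count now 1)
Step 6: +0 fires, +1 burnt (F count now 0)
Fire out after step 6
Initially T: 13, now '.': 19
Total burnt (originally-T cells now '.'): 7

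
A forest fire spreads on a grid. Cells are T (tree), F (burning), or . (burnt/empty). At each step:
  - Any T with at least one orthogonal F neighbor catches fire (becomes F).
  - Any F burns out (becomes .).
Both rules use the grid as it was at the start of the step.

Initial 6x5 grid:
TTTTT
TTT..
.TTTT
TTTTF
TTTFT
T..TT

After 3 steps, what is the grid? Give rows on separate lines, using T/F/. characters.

Step 1: 5 trees catch fire, 2 burn out
  TTTTT
  TTT..
  .TTTF
  TTTF.
  TTF.F
  T..FT
Step 2: 4 trees catch fire, 5 burn out
  TTTTT
  TTT..
  .TTF.
  TTF..
  TF...
  T...F
Step 3: 3 trees catch fire, 4 burn out
  TTTTT
  TTT..
  .TF..
  TF...
  F....
  T....

TTTTT
TTT..
.TF..
TF...
F....
T....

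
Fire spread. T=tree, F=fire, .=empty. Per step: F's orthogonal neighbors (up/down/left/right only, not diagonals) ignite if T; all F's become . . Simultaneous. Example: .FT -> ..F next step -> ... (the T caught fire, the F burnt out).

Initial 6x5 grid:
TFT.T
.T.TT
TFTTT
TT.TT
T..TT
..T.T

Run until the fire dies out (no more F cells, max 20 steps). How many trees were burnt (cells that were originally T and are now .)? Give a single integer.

Answer: 18

Derivation:
Step 1: +6 fires, +2 burnt (F count now 6)
Step 2: +2 fires, +6 burnt (F count now 2)
Step 3: +4 fires, +2 burnt (F count now 4)
Step 4: +3 fires, +4 burnt (F count now 3)
Step 5: +2 fires, +3 burnt (F count now 2)
Step 6: +1 fires, +2 burnt (F count now 1)
Step 7: +0 fires, +1 burnt (F count now 0)
Fire out after step 7
Initially T: 19, now '.': 29
Total burnt (originally-T cells now '.'): 18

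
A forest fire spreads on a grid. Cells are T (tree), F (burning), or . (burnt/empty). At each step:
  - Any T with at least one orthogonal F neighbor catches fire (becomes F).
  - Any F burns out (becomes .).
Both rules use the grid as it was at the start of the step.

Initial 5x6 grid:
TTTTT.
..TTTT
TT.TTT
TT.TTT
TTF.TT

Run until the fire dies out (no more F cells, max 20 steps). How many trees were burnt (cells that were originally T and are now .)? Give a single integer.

Step 1: +1 fires, +1 burnt (F count now 1)
Step 2: +2 fires, +1 burnt (F count now 2)
Step 3: +2 fires, +2 burnt (F count now 2)
Step 4: +1 fires, +2 burnt (F count now 1)
Step 5: +0 fires, +1 burnt (F count now 0)
Fire out after step 5
Initially T: 23, now '.': 13
Total burnt (originally-T cells now '.'): 6

Answer: 6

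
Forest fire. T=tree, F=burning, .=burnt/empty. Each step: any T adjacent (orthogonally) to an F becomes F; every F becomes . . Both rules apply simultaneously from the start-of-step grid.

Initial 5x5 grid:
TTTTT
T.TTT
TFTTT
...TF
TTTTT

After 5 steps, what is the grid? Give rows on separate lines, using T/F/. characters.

Step 1: 5 trees catch fire, 2 burn out
  TTTTT
  T.TTT
  F.FTF
  ...F.
  TTTTF
Step 2: 5 trees catch fire, 5 burn out
  TTTTT
  F.FTF
  ...F.
  .....
  TTTF.
Step 3: 5 trees catch fire, 5 burn out
  FTFTF
  ...F.
  .....
  .....
  TTF..
Step 4: 3 trees catch fire, 5 burn out
  .F.F.
  .....
  .....
  .....
  TF...
Step 5: 1 trees catch fire, 3 burn out
  .....
  .....
  .....
  .....
  F....

.....
.....
.....
.....
F....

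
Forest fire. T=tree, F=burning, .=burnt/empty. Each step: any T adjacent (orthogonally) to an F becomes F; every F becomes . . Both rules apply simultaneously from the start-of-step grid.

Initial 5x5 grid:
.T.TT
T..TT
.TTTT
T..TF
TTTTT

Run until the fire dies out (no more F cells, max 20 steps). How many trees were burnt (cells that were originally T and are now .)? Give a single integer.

Step 1: +3 fires, +1 burnt (F count now 3)
Step 2: +3 fires, +3 burnt (F count now 3)
Step 3: +4 fires, +3 burnt (F count now 4)
Step 4: +3 fires, +4 burnt (F count now 3)
Step 5: +1 fires, +3 burnt (F count now 1)
Step 6: +1 fires, +1 burnt (F count now 1)
Step 7: +0 fires, +1 burnt (F count now 0)
Fire out after step 7
Initially T: 17, now '.': 23
Total burnt (originally-T cells now '.'): 15

Answer: 15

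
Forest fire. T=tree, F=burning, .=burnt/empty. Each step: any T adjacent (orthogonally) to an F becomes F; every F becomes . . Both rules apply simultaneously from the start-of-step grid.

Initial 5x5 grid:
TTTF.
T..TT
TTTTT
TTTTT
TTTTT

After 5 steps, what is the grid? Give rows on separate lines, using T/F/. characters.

Step 1: 2 trees catch fire, 1 burn out
  TTF..
  T..FT
  TTTTT
  TTTTT
  TTTTT
Step 2: 3 trees catch fire, 2 burn out
  TF...
  T...F
  TTTFT
  TTTTT
  TTTTT
Step 3: 4 trees catch fire, 3 burn out
  F....
  T....
  TTF.F
  TTTFT
  TTTTT
Step 4: 5 trees catch fire, 4 burn out
  .....
  F....
  TF...
  TTF.F
  TTTFT
Step 5: 4 trees catch fire, 5 burn out
  .....
  .....
  F....
  TF...
  TTF.F

.....
.....
F....
TF...
TTF.F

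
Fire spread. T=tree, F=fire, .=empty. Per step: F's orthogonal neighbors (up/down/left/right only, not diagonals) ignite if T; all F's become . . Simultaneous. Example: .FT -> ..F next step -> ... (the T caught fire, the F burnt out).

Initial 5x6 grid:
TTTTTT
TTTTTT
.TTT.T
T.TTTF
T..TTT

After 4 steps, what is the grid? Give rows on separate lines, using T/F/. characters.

Step 1: 3 trees catch fire, 1 burn out
  TTTTTT
  TTTTTT
  .TTT.F
  T.TTF.
  T..TTF
Step 2: 3 trees catch fire, 3 burn out
  TTTTTT
  TTTTTF
  .TTT..
  T.TF..
  T..TF.
Step 3: 5 trees catch fire, 3 burn out
  TTTTTF
  TTTTF.
  .TTF..
  T.F...
  T..F..
Step 4: 3 trees catch fire, 5 burn out
  TTTTF.
  TTTF..
  .TF...
  T.....
  T.....

TTTTF.
TTTF..
.TF...
T.....
T.....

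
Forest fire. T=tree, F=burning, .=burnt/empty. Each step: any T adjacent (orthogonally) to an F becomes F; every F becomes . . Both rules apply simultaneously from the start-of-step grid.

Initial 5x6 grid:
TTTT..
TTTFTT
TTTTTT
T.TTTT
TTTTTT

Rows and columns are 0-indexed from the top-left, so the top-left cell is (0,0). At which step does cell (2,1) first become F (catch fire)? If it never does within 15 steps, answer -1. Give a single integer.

Step 1: cell (2,1)='T' (+4 fires, +1 burnt)
Step 2: cell (2,1)='T' (+6 fires, +4 burnt)
Step 3: cell (2,1)='F' (+7 fires, +6 burnt)
  -> target ignites at step 3
Step 4: cell (2,1)='.' (+5 fires, +7 burnt)
Step 5: cell (2,1)='.' (+3 fires, +5 burnt)
Step 6: cell (2,1)='.' (+1 fires, +3 burnt)
Step 7: cell (2,1)='.' (+0 fires, +1 burnt)
  fire out at step 7

3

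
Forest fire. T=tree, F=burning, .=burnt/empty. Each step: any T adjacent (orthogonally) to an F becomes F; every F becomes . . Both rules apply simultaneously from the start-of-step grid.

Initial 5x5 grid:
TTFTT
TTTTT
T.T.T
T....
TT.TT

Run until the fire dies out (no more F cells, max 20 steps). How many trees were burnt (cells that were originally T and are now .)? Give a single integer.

Answer: 15

Derivation:
Step 1: +3 fires, +1 burnt (F count now 3)
Step 2: +5 fires, +3 burnt (F count now 5)
Step 3: +2 fires, +5 burnt (F count now 2)
Step 4: +2 fires, +2 burnt (F count now 2)
Step 5: +1 fires, +2 burnt (F count now 1)
Step 6: +1 fires, +1 burnt (F count now 1)
Step 7: +1 fires, +1 burnt (F count now 1)
Step 8: +0 fires, +1 burnt (F count now 0)
Fire out after step 8
Initially T: 17, now '.': 23
Total burnt (originally-T cells now '.'): 15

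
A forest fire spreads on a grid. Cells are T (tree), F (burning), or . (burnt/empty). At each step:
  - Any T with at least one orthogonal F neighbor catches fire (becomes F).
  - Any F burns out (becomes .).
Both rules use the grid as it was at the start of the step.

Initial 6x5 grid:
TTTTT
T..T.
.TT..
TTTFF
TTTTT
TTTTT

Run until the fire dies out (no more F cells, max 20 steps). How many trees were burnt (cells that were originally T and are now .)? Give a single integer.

Step 1: +3 fires, +2 burnt (F count now 3)
Step 2: +5 fires, +3 burnt (F count now 5)
Step 3: +4 fires, +5 burnt (F count now 4)
Step 4: +2 fires, +4 burnt (F count now 2)
Step 5: +1 fires, +2 burnt (F count now 1)
Step 6: +0 fires, +1 burnt (F count now 0)
Fire out after step 6
Initially T: 22, now '.': 23
Total burnt (originally-T cells now '.'): 15

Answer: 15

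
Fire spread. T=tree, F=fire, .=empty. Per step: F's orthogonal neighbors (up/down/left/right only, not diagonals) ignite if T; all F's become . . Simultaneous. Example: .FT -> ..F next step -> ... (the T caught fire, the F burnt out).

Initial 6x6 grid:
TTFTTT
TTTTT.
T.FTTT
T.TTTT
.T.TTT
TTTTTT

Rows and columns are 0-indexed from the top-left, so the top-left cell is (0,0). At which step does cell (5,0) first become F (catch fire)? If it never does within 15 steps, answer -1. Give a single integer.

Step 1: cell (5,0)='T' (+5 fires, +2 burnt)
Step 2: cell (5,0)='T' (+6 fires, +5 burnt)
Step 3: cell (5,0)='T' (+6 fires, +6 burnt)
Step 4: cell (5,0)='T' (+4 fires, +6 burnt)
Step 5: cell (5,0)='T' (+4 fires, +4 burnt)
Step 6: cell (5,0)='T' (+2 fires, +4 burnt)
Step 7: cell (5,0)='F' (+2 fires, +2 burnt)
  -> target ignites at step 7
Step 8: cell (5,0)='.' (+0 fires, +2 burnt)
  fire out at step 8

7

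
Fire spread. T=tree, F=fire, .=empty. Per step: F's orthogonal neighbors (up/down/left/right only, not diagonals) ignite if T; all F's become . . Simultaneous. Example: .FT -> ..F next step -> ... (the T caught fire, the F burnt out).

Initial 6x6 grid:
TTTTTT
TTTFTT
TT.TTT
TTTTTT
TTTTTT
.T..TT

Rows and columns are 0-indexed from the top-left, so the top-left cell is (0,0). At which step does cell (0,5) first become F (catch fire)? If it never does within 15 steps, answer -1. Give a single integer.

Step 1: cell (0,5)='T' (+4 fires, +1 burnt)
Step 2: cell (0,5)='T' (+6 fires, +4 burnt)
Step 3: cell (0,5)='F' (+8 fires, +6 burnt)
  -> target ignites at step 3
Step 4: cell (0,5)='.' (+6 fires, +8 burnt)
Step 5: cell (0,5)='.' (+4 fires, +6 burnt)
Step 6: cell (0,5)='.' (+3 fires, +4 burnt)
Step 7: cell (0,5)='.' (+0 fires, +3 burnt)
  fire out at step 7

3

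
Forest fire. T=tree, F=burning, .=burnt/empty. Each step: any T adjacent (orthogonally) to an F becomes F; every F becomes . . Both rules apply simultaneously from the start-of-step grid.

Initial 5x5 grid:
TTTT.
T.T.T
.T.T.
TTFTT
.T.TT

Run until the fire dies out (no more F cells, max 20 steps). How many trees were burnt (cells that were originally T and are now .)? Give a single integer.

Step 1: +2 fires, +1 burnt (F count now 2)
Step 2: +6 fires, +2 burnt (F count now 6)
Step 3: +1 fires, +6 burnt (F count now 1)
Step 4: +0 fires, +1 burnt (F count now 0)
Fire out after step 4
Initially T: 16, now '.': 18
Total burnt (originally-T cells now '.'): 9

Answer: 9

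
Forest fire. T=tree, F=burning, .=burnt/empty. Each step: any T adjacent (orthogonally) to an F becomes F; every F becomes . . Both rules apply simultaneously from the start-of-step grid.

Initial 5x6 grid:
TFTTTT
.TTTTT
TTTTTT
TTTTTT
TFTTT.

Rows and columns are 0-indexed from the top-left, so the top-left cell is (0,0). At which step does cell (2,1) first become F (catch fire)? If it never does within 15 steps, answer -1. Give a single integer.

Step 1: cell (2,1)='T' (+6 fires, +2 burnt)
Step 2: cell (2,1)='F' (+6 fires, +6 burnt)
  -> target ignites at step 2
Step 3: cell (2,1)='.' (+6 fires, +6 burnt)
Step 4: cell (2,1)='.' (+4 fires, +6 burnt)
Step 5: cell (2,1)='.' (+3 fires, +4 burnt)
Step 6: cell (2,1)='.' (+1 fires, +3 burnt)
Step 7: cell (2,1)='.' (+0 fires, +1 burnt)
  fire out at step 7

2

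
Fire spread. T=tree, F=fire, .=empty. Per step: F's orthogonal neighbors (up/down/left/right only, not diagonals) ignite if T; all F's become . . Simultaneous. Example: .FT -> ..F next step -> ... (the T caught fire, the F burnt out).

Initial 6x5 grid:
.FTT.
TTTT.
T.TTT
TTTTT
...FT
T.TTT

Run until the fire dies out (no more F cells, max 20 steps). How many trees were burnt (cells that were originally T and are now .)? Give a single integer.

Answer: 19

Derivation:
Step 1: +5 fires, +2 burnt (F count now 5)
Step 2: +8 fires, +5 burnt (F count now 8)
Step 3: +5 fires, +8 burnt (F count now 5)
Step 4: +1 fires, +5 burnt (F count now 1)
Step 5: +0 fires, +1 burnt (F count now 0)
Fire out after step 5
Initially T: 20, now '.': 29
Total burnt (originally-T cells now '.'): 19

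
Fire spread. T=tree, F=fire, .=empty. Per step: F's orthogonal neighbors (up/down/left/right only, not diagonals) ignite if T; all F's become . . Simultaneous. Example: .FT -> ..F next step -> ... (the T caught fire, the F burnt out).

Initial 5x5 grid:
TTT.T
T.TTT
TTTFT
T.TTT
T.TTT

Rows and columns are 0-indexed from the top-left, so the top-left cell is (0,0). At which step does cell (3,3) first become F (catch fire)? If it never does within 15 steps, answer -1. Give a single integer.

Step 1: cell (3,3)='F' (+4 fires, +1 burnt)
  -> target ignites at step 1
Step 2: cell (3,3)='.' (+6 fires, +4 burnt)
Step 3: cell (3,3)='.' (+5 fires, +6 burnt)
Step 4: cell (3,3)='.' (+3 fires, +5 burnt)
Step 5: cell (3,3)='.' (+2 fires, +3 burnt)
Step 6: cell (3,3)='.' (+0 fires, +2 burnt)
  fire out at step 6

1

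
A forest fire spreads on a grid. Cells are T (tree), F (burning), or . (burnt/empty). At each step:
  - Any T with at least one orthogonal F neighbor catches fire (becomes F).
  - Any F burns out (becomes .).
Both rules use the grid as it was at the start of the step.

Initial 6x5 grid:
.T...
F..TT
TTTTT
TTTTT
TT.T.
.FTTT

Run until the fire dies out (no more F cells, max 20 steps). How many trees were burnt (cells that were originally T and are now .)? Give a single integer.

Step 1: +3 fires, +2 burnt (F count now 3)
Step 2: +5 fires, +3 burnt (F count now 5)
Step 3: +4 fires, +5 burnt (F count now 4)
Step 4: +2 fires, +4 burnt (F count now 2)
Step 5: +3 fires, +2 burnt (F count now 3)
Step 6: +1 fires, +3 burnt (F count now 1)
Step 7: +0 fires, +1 burnt (F count now 0)
Fire out after step 7
Initially T: 19, now '.': 29
Total burnt (originally-T cells now '.'): 18

Answer: 18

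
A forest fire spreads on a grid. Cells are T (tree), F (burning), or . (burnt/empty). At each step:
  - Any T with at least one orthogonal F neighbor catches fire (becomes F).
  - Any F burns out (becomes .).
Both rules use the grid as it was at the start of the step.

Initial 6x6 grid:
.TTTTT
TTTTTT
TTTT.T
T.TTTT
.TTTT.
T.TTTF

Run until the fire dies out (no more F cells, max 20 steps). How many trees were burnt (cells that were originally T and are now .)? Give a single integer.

Step 1: +1 fires, +1 burnt (F count now 1)
Step 2: +2 fires, +1 burnt (F count now 2)
Step 3: +3 fires, +2 burnt (F count now 3)
Step 4: +3 fires, +3 burnt (F count now 3)
Step 5: +4 fires, +3 burnt (F count now 4)
Step 6: +3 fires, +4 burnt (F count now 3)
Step 7: +5 fires, +3 burnt (F count now 5)
Step 8: +4 fires, +5 burnt (F count now 4)
Step 9: +3 fires, +4 burnt (F count now 3)
Step 10: +0 fires, +3 burnt (F count now 0)
Fire out after step 10
Initially T: 29, now '.': 35
Total burnt (originally-T cells now '.'): 28

Answer: 28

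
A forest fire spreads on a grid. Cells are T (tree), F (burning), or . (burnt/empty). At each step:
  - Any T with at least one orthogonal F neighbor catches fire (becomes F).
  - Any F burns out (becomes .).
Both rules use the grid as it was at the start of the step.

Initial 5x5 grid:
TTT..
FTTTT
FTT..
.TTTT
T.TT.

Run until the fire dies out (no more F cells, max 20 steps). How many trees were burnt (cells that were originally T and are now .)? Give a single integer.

Answer: 15

Derivation:
Step 1: +3 fires, +2 burnt (F count now 3)
Step 2: +4 fires, +3 burnt (F count now 4)
Step 3: +3 fires, +4 burnt (F count now 3)
Step 4: +3 fires, +3 burnt (F count now 3)
Step 5: +2 fires, +3 burnt (F count now 2)
Step 6: +0 fires, +2 burnt (F count now 0)
Fire out after step 6
Initially T: 16, now '.': 24
Total burnt (originally-T cells now '.'): 15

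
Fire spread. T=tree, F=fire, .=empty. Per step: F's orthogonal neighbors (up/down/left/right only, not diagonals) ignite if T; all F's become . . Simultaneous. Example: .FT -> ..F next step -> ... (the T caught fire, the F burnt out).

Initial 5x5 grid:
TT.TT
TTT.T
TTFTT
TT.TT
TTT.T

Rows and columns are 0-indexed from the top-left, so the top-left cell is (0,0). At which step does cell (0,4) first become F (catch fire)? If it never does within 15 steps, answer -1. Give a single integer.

Step 1: cell (0,4)='T' (+3 fires, +1 burnt)
Step 2: cell (0,4)='T' (+5 fires, +3 burnt)
Step 3: cell (0,4)='T' (+6 fires, +5 burnt)
Step 4: cell (0,4)='F' (+5 fires, +6 burnt)
  -> target ignites at step 4
Step 5: cell (0,4)='.' (+1 fires, +5 burnt)
Step 6: cell (0,4)='.' (+0 fires, +1 burnt)
  fire out at step 6

4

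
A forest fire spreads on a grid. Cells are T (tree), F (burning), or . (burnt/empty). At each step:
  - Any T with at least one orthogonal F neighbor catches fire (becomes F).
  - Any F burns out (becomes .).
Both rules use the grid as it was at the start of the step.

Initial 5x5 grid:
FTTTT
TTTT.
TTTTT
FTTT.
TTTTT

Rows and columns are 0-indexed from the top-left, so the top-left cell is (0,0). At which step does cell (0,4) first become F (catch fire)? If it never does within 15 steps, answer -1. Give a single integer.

Step 1: cell (0,4)='T' (+5 fires, +2 burnt)
Step 2: cell (0,4)='T' (+5 fires, +5 burnt)
Step 3: cell (0,4)='T' (+5 fires, +5 burnt)
Step 4: cell (0,4)='F' (+4 fires, +5 burnt)
  -> target ignites at step 4
Step 5: cell (0,4)='.' (+2 fires, +4 burnt)
Step 6: cell (0,4)='.' (+0 fires, +2 burnt)
  fire out at step 6

4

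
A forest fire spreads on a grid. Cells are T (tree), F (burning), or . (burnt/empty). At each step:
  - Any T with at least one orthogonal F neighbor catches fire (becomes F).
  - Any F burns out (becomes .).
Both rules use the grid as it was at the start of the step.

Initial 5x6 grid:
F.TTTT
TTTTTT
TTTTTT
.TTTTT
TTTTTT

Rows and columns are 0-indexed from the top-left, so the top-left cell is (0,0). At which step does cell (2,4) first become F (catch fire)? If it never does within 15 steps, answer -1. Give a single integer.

Step 1: cell (2,4)='T' (+1 fires, +1 burnt)
Step 2: cell (2,4)='T' (+2 fires, +1 burnt)
Step 3: cell (2,4)='T' (+2 fires, +2 burnt)
Step 4: cell (2,4)='T' (+4 fires, +2 burnt)
Step 5: cell (2,4)='T' (+5 fires, +4 burnt)
Step 6: cell (2,4)='F' (+6 fires, +5 burnt)
  -> target ignites at step 6
Step 7: cell (2,4)='.' (+4 fires, +6 burnt)
Step 8: cell (2,4)='.' (+2 fires, +4 burnt)
Step 9: cell (2,4)='.' (+1 fires, +2 burnt)
Step 10: cell (2,4)='.' (+0 fires, +1 burnt)
  fire out at step 10

6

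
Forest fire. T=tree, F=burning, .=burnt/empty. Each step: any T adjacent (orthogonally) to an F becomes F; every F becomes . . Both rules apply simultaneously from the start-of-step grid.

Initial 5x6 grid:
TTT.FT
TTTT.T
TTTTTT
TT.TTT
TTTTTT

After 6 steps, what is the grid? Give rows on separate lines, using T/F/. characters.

Step 1: 1 trees catch fire, 1 burn out
  TTT..F
  TTTT.T
  TTTTTT
  TT.TTT
  TTTTTT
Step 2: 1 trees catch fire, 1 burn out
  TTT...
  TTTT.F
  TTTTTT
  TT.TTT
  TTTTTT
Step 3: 1 trees catch fire, 1 burn out
  TTT...
  TTTT..
  TTTTTF
  TT.TTT
  TTTTTT
Step 4: 2 trees catch fire, 1 burn out
  TTT...
  TTTT..
  TTTTF.
  TT.TTF
  TTTTTT
Step 5: 3 trees catch fire, 2 burn out
  TTT...
  TTTT..
  TTTF..
  TT.TF.
  TTTTTF
Step 6: 4 trees catch fire, 3 burn out
  TTT...
  TTTF..
  TTF...
  TT.F..
  TTTTF.

TTT...
TTTF..
TTF...
TT.F..
TTTTF.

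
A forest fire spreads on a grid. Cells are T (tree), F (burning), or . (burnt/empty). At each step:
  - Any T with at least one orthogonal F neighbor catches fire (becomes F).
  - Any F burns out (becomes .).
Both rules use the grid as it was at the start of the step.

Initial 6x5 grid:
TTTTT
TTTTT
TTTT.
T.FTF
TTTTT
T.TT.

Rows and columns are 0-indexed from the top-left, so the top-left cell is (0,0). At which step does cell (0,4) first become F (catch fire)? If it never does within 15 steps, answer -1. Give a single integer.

Step 1: cell (0,4)='T' (+4 fires, +2 burnt)
Step 2: cell (0,4)='T' (+6 fires, +4 burnt)
Step 3: cell (0,4)='T' (+6 fires, +6 burnt)
Step 4: cell (0,4)='T' (+6 fires, +6 burnt)
Step 5: cell (0,4)='F' (+2 fires, +6 burnt)
  -> target ignites at step 5
Step 6: cell (0,4)='.' (+0 fires, +2 burnt)
  fire out at step 6

5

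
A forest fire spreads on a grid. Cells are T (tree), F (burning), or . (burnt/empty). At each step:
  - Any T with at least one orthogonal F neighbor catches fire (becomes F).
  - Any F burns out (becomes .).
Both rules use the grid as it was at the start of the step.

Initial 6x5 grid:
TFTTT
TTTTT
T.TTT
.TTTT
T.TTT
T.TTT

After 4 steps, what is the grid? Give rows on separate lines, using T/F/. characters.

Step 1: 3 trees catch fire, 1 burn out
  F.FTT
  TFTTT
  T.TTT
  .TTTT
  T.TTT
  T.TTT
Step 2: 3 trees catch fire, 3 burn out
  ...FT
  F.FTT
  T.TTT
  .TTTT
  T.TTT
  T.TTT
Step 3: 4 trees catch fire, 3 burn out
  ....F
  ...FT
  F.FTT
  .TTTT
  T.TTT
  T.TTT
Step 4: 3 trees catch fire, 4 burn out
  .....
  ....F
  ...FT
  .TFTT
  T.TTT
  T.TTT

.....
....F
...FT
.TFTT
T.TTT
T.TTT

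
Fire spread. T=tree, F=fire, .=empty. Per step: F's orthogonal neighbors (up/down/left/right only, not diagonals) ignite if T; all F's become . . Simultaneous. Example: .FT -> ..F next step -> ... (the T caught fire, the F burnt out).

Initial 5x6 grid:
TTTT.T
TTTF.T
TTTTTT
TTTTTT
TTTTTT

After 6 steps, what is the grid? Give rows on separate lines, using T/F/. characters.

Step 1: 3 trees catch fire, 1 burn out
  TTTF.T
  TTF..T
  TTTFTT
  TTTTTT
  TTTTTT
Step 2: 5 trees catch fire, 3 burn out
  TTF..T
  TF...T
  TTF.FT
  TTTFTT
  TTTTTT
Step 3: 7 trees catch fire, 5 burn out
  TF...T
  F....T
  TF...F
  TTF.FT
  TTTFTT
Step 4: 7 trees catch fire, 7 burn out
  F....T
  .....F
  F.....
  TF...F
  TTF.FT
Step 5: 4 trees catch fire, 7 burn out
  .....F
  ......
  ......
  F.....
  TF...F
Step 6: 1 trees catch fire, 4 burn out
  ......
  ......
  ......
  ......
  F.....

......
......
......
......
F.....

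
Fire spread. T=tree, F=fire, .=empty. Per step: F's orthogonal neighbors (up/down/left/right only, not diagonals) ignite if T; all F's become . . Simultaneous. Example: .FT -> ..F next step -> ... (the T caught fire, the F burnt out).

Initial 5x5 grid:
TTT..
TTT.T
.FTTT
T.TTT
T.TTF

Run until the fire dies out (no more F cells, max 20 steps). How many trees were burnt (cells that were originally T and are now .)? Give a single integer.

Answer: 15

Derivation:
Step 1: +4 fires, +2 burnt (F count now 4)
Step 2: +8 fires, +4 burnt (F count now 8)
Step 3: +3 fires, +8 burnt (F count now 3)
Step 4: +0 fires, +3 burnt (F count now 0)
Fire out after step 4
Initially T: 17, now '.': 23
Total burnt (originally-T cells now '.'): 15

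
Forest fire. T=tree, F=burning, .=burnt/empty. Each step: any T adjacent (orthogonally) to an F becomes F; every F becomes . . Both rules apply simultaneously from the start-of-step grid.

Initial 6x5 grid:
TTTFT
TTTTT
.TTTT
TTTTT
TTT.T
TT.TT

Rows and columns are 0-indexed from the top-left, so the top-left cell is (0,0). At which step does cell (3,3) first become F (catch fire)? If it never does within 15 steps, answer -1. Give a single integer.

Step 1: cell (3,3)='T' (+3 fires, +1 burnt)
Step 2: cell (3,3)='T' (+4 fires, +3 burnt)
Step 3: cell (3,3)='F' (+5 fires, +4 burnt)
  -> target ignites at step 3
Step 4: cell (3,3)='.' (+4 fires, +5 burnt)
Step 5: cell (3,3)='.' (+3 fires, +4 burnt)
Step 6: cell (3,3)='.' (+3 fires, +3 burnt)
Step 7: cell (3,3)='.' (+3 fires, +3 burnt)
Step 8: cell (3,3)='.' (+1 fires, +3 burnt)
Step 9: cell (3,3)='.' (+0 fires, +1 burnt)
  fire out at step 9

3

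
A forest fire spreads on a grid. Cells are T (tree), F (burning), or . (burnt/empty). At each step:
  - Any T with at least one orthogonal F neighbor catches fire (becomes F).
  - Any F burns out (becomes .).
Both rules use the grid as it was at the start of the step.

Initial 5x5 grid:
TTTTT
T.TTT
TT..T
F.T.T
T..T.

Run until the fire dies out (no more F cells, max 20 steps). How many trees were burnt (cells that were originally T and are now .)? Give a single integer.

Step 1: +2 fires, +1 burnt (F count now 2)
Step 2: +2 fires, +2 burnt (F count now 2)
Step 3: +1 fires, +2 burnt (F count now 1)
Step 4: +1 fires, +1 burnt (F count now 1)
Step 5: +1 fires, +1 burnt (F count now 1)
Step 6: +2 fires, +1 burnt (F count now 2)
Step 7: +2 fires, +2 burnt (F count now 2)
Step 8: +1 fires, +2 burnt (F count now 1)
Step 9: +1 fires, +1 burnt (F count now 1)
Step 10: +1 fires, +1 burnt (F count now 1)
Step 11: +0 fires, +1 burnt (F count now 0)
Fire out after step 11
Initially T: 16, now '.': 23
Total burnt (originally-T cells now '.'): 14

Answer: 14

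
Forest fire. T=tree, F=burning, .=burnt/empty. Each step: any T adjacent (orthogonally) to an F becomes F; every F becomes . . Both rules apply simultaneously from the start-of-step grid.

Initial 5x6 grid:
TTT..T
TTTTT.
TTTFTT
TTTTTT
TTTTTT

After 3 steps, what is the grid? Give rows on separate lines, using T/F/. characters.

Step 1: 4 trees catch fire, 1 burn out
  TTT..T
  TTTFT.
  TTF.FT
  TTTFTT
  TTTTTT
Step 2: 7 trees catch fire, 4 burn out
  TTT..T
  TTF.F.
  TF...F
  TTF.FT
  TTTFTT
Step 3: 7 trees catch fire, 7 burn out
  TTF..T
  TF....
  F.....
  TF...F
  TTF.FT

TTF..T
TF....
F.....
TF...F
TTF.FT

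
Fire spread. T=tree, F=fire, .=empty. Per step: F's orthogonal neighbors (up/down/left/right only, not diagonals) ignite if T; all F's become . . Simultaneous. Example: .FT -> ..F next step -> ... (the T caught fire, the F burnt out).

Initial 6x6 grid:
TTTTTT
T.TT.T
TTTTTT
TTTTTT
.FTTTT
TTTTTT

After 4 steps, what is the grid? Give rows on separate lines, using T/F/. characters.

Step 1: 3 trees catch fire, 1 burn out
  TTTTTT
  T.TT.T
  TTTTTT
  TFTTTT
  ..FTTT
  TFTTTT
Step 2: 6 trees catch fire, 3 burn out
  TTTTTT
  T.TT.T
  TFTTTT
  F.FTTT
  ...FTT
  F.FTTT
Step 3: 5 trees catch fire, 6 burn out
  TTTTTT
  T.TT.T
  F.FTTT
  ...FTT
  ....FT
  ...FTT
Step 4: 6 trees catch fire, 5 burn out
  TTTTTT
  F.FT.T
  ...FTT
  ....FT
  .....F
  ....FT

TTTTTT
F.FT.T
...FTT
....FT
.....F
....FT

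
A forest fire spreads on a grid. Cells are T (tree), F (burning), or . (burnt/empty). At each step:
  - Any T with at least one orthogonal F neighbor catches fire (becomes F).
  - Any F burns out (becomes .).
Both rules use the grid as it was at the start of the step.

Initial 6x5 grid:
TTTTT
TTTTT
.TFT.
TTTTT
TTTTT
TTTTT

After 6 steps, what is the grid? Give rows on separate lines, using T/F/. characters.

Step 1: 4 trees catch fire, 1 burn out
  TTTTT
  TTFTT
  .F.F.
  TTFTT
  TTTTT
  TTTTT
Step 2: 6 trees catch fire, 4 burn out
  TTFTT
  TF.FT
  .....
  TF.FT
  TTFTT
  TTTTT
Step 3: 9 trees catch fire, 6 burn out
  TF.FT
  F...F
  .....
  F...F
  TF.FT
  TTFTT
Step 4: 6 trees catch fire, 9 burn out
  F...F
  .....
  .....
  .....
  F...F
  TF.FT
Step 5: 2 trees catch fire, 6 burn out
  .....
  .....
  .....
  .....
  .....
  F...F
Step 6: 0 trees catch fire, 2 burn out
  .....
  .....
  .....
  .....
  .....
  .....

.....
.....
.....
.....
.....
.....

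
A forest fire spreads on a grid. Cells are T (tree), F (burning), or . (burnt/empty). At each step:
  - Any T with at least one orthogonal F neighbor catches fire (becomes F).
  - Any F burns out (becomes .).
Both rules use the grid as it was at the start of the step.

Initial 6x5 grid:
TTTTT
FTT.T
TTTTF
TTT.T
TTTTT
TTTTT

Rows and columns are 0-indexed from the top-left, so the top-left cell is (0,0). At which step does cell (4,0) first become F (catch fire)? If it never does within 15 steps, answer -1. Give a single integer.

Step 1: cell (4,0)='T' (+6 fires, +2 burnt)
Step 2: cell (4,0)='T' (+7 fires, +6 burnt)
Step 3: cell (4,0)='F' (+7 fires, +7 burnt)
  -> target ignites at step 3
Step 4: cell (4,0)='.' (+4 fires, +7 burnt)
Step 5: cell (4,0)='.' (+2 fires, +4 burnt)
Step 6: cell (4,0)='.' (+0 fires, +2 burnt)
  fire out at step 6

3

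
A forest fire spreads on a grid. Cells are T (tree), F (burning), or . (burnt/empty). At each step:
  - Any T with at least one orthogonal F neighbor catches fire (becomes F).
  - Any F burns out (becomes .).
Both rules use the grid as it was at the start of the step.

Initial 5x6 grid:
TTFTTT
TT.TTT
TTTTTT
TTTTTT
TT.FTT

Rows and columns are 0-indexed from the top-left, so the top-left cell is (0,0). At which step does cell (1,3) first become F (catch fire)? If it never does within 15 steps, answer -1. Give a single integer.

Step 1: cell (1,3)='T' (+4 fires, +2 burnt)
Step 2: cell (1,3)='F' (+8 fires, +4 burnt)
  -> target ignites at step 2
Step 3: cell (1,3)='.' (+8 fires, +8 burnt)
Step 4: cell (1,3)='.' (+5 fires, +8 burnt)
Step 5: cell (1,3)='.' (+1 fires, +5 burnt)
Step 6: cell (1,3)='.' (+0 fires, +1 burnt)
  fire out at step 6

2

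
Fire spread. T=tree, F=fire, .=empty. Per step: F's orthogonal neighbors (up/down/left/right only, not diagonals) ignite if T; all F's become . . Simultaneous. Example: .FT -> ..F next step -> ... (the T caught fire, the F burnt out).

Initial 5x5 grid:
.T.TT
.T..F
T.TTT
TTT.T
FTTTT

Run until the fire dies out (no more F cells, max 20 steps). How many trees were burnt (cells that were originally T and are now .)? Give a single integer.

Step 1: +4 fires, +2 burnt (F count now 4)
Step 2: +6 fires, +4 burnt (F count now 6)
Step 3: +4 fires, +6 burnt (F count now 4)
Step 4: +0 fires, +4 burnt (F count now 0)
Fire out after step 4
Initially T: 16, now '.': 23
Total burnt (originally-T cells now '.'): 14

Answer: 14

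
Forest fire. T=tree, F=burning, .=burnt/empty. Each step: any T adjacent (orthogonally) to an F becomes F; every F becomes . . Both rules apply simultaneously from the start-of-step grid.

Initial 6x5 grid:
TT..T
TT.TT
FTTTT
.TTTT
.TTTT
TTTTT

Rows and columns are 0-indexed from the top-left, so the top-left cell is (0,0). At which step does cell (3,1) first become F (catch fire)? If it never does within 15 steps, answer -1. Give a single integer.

Step 1: cell (3,1)='T' (+2 fires, +1 burnt)
Step 2: cell (3,1)='F' (+4 fires, +2 burnt)
  -> target ignites at step 2
Step 3: cell (3,1)='.' (+4 fires, +4 burnt)
Step 4: cell (3,1)='.' (+5 fires, +4 burnt)
Step 5: cell (3,1)='.' (+5 fires, +5 burnt)
Step 6: cell (3,1)='.' (+3 fires, +5 burnt)
Step 7: cell (3,1)='.' (+1 fires, +3 burnt)
Step 8: cell (3,1)='.' (+0 fires, +1 burnt)
  fire out at step 8

2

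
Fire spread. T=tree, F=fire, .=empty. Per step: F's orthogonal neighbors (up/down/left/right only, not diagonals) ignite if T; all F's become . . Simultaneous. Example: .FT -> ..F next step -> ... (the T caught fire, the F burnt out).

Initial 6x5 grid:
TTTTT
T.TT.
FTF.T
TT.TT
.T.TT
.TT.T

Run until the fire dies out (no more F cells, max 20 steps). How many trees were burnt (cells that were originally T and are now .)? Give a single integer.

Step 1: +4 fires, +2 burnt (F count now 4)
Step 2: +4 fires, +4 burnt (F count now 4)
Step 3: +3 fires, +4 burnt (F count now 3)
Step 4: +2 fires, +3 burnt (F count now 2)
Step 5: +1 fires, +2 burnt (F count now 1)
Step 6: +0 fires, +1 burnt (F count now 0)
Fire out after step 6
Initially T: 20, now '.': 24
Total burnt (originally-T cells now '.'): 14

Answer: 14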